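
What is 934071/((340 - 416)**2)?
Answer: 934071/5776 ≈ 161.72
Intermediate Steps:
934071/((340 - 416)**2) = 934071/((-76)**2) = 934071/5776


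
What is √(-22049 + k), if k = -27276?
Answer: 5*I*√1973 ≈ 222.09*I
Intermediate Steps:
√(-22049 + k) = √(-22049 - 27276) = √(-49325) = 5*I*√1973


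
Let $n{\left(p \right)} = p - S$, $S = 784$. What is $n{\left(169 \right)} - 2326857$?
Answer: $-2327472$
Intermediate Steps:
$n{\left(p \right)} = -784 + p$ ($n{\left(p \right)} = p - 784 = -784 + p$)
$n{\left(169 \right)} - 2326857 = \left(-784 + 169\right) - 2326857 = -615 - 2326857 = -2327472$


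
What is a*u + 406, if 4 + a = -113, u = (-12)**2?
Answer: -16442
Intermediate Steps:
u = 144
a = -117 (a = -4 - 113 = -117)
a*u + 406 = -117*144 + 406 = -16848 + 406 = -16442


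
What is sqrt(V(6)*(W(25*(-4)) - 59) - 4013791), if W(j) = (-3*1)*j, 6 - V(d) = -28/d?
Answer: I*sqrt(36100983)/3 ≈ 2002.8*I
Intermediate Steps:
V(d) = 6 + 28/d (V(d) = 6 - (-28)/d = 6 + 28/d)
W(j) = -3*j
sqrt(V(6)*(W(25*(-4)) - 59) - 4013791) = sqrt((6 + 28/6)*(-75*(-4) - 59) - 4013791) = sqrt((6 + 28*(1/6))*(-3*(-100) - 59) - 4013791) = sqrt((6 + 14/3)*(300 - 59) - 4013791) = sqrt((32/3)*241 - 4013791) = sqrt(7712/3 - 4013791) = sqrt(-12033661/3) = I*sqrt(36100983)/3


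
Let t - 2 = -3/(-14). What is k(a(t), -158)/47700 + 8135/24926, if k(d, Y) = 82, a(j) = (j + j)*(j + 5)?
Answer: 48760429/148621275 ≈ 0.32808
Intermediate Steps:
t = 31/14 (t = 2 - 3/(-14) = 2 - 3*(-1/14) = 2 + 3/14 = 31/14 ≈ 2.2143)
a(j) = 2*j*(5 + j) (a(j) = (2*j)*(5 + j) = 2*j*(5 + j))
k(a(t), -158)/47700 + 8135/24926 = 82/47700 + 8135/24926 = 82*(1/47700) + 8135*(1/24926) = 41/23850 + 8135/24926 = 48760429/148621275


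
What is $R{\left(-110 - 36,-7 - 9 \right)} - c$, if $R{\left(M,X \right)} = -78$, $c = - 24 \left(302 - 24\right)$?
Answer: $6594$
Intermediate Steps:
$c = -6672$ ($c = - 24 \left(302 - 24\right) = \left(-24\right) 278 = -6672$)
$R{\left(-110 - 36,-7 - 9 \right)} - c = -78 - -6672 = -78 + 6672 = 6594$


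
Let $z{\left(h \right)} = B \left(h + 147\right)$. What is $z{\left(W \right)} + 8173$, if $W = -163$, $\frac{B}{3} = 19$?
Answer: $7261$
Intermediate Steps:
$B = 57$ ($B = 3 \cdot 19 = 57$)
$z{\left(h \right)} = 8379 + 57 h$ ($z{\left(h \right)} = 57 \left(h + 147\right) = 57 \left(147 + h\right) = 8379 + 57 h$)
$z{\left(W \right)} + 8173 = \left(8379 + 57 \left(-163\right)\right) + 8173 = \left(8379 - 9291\right) + 8173 = -912 + 8173 = 7261$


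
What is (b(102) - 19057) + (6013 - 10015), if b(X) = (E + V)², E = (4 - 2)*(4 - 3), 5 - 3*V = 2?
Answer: -23050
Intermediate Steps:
V = 1 (V = 5/3 - ⅓*2 = 5/3 - ⅔ = 1)
E = 2 (E = 2*1 = 2)
b(X) = 9 (b(X) = (2 + 1)² = 3² = 9)
(b(102) - 19057) + (6013 - 10015) = (9 - 19057) + (6013 - 10015) = -19048 - 4002 = -23050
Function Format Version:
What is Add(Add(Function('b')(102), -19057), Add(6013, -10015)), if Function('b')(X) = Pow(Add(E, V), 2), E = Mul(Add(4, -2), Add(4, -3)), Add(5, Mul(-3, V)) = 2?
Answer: -23050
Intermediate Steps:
V = 1 (V = Add(Rational(5, 3), Mul(Rational(-1, 3), 2)) = Add(Rational(5, 3), Rational(-2, 3)) = 1)
E = 2 (E = Mul(2, 1) = 2)
Function('b')(X) = 9 (Function('b')(X) = Pow(Add(2, 1), 2) = Pow(3, 2) = 9)
Add(Add(Function('b')(102), -19057), Add(6013, -10015)) = Add(Add(9, -19057), Add(6013, -10015)) = Add(-19048, -4002) = -23050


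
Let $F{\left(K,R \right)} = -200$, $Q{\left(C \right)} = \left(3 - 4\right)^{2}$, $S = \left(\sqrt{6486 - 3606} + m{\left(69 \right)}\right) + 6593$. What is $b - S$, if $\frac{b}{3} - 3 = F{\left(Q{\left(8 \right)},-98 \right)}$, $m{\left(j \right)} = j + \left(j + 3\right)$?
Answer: $-7325 - 24 \sqrt{5} \approx -7378.7$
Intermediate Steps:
$m{\left(j \right)} = 3 + 2 j$ ($m{\left(j \right)} = j + \left(3 + j\right) = 3 + 2 j$)
$S = 6734 + 24 \sqrt{5}$ ($S = \left(\sqrt{6486 - 3606} + \left(3 + 2 \cdot 69\right)\right) + 6593 = \left(\sqrt{2880} + \left(3 + 138\right)\right) + 6593 = \left(24 \sqrt{5} + 141\right) + 6593 = \left(141 + 24 \sqrt{5}\right) + 6593 = 6734 + 24 \sqrt{5} \approx 6787.7$)
$Q{\left(C \right)} = 1$ ($Q{\left(C \right)} = \left(-1\right)^{2} = 1$)
$b = -591$ ($b = 9 + 3 \left(-200\right) = 9 - 600 = -591$)
$b - S = -591 - \left(6734 + 24 \sqrt{5}\right) = -7325 - 24 \sqrt{5}$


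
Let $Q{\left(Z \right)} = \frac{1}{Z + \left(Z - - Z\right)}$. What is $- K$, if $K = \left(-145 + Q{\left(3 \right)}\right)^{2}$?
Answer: $- \frac{1700416}{81} \approx -20993.0$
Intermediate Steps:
$Q{\left(Z \right)} = \frac{1}{3 Z}$ ($Q{\left(Z \right)} = \frac{1}{Z + \left(Z + Z\right)} = \frac{1}{Z + 2 Z} = \frac{1}{3 Z}$)
$K = \frac{1700416}{81}$ ($K = \left(-145 + \frac{1}{3 \cdot 3}\right)^{2} = \left(-145 + \frac{1}{3} \cdot \frac{1}{3}\right)^{2} = \left(-145 + \frac{1}{9}\right)^{2} = \left(- \frac{1304}{9}\right)^{2} = \frac{1700416}{81} \approx 20993.0$)
$- K = \left(-1\right) \frac{1700416}{81} = - \frac{1700416}{81}$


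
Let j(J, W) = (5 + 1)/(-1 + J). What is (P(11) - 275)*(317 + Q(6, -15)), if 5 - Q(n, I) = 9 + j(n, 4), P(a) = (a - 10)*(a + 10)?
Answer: -395986/5 ≈ -79197.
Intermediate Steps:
P(a) = (-10 + a)*(10 + a)
j(J, W) = 6/(-1 + J)
Q(n, I) = -4 - 6/(-1 + n) (Q(n, I) = 5 - (9 + 6/(-1 + n)) = 5 + (-9 - 6/(-1 + n)) = -4 - 6/(-1 + n))
(P(11) - 275)*(317 + Q(6, -15)) = ((-100 + 11**2) - 275)*(317 + 2*(-1 - 2*6)/(-1 + 6)) = ((-100 + 121) - 275)*(317 + 2*(-1 - 12)/5) = (21 - 275)*(317 + 2*(1/5)*(-13)) = -254*(317 - 26/5) = -254*1559/5 = -395986/5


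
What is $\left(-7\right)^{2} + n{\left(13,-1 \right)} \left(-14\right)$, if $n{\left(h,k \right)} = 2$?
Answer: $21$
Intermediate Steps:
$\left(-7\right)^{2} + n{\left(13,-1 \right)} \left(-14\right) = \left(-7\right)^{2} + 2 \left(-14\right) = 49 - 28 = 21$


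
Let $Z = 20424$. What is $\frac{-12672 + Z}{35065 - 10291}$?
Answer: $\frac{1292}{4129} \approx 0.31291$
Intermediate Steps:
$\frac{-12672 + Z}{35065 - 10291} = \frac{-12672 + 20424}{35065 - 10291} = \frac{7752}{24774} = 7752 \cdot \frac{1}{24774} = \frac{1292}{4129}$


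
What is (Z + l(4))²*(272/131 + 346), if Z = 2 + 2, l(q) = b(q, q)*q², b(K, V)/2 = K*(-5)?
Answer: 18444208608/131 ≈ 1.4080e+8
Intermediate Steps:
b(K, V) = -10*K (b(K, V) = 2*(K*(-5)) = 2*(-5*K) = -10*K)
l(q) = -10*q³ (l(q) = (-10*q)*q² = -10*q³)
Z = 4
(Z + l(4))²*(272/131 + 346) = (4 - 10*4³)²*(272/131 + 346) = (4 - 10*64)²*(272*(1/131) + 346) = (4 - 640)²*(272/131 + 346) = (-636)²*(45598/131) = 404496*(45598/131) = 18444208608/131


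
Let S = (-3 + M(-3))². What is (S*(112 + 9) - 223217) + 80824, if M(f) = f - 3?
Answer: -132592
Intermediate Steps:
M(f) = -3 + f
S = 81 (S = (-3 + (-3 - 3))² = (-3 - 6)² = (-9)² = 81)
(S*(112 + 9) - 223217) + 80824 = (81*(112 + 9) - 223217) + 80824 = (81*121 - 223217) + 80824 = (9801 - 223217) + 80824 = -213416 + 80824 = -132592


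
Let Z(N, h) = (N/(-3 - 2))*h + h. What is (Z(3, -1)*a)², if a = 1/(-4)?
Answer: 1/100 ≈ 0.010000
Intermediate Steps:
Z(N, h) = h - N*h/5 (Z(N, h) = (N/(-5))*h + h = (-N/5)*h + h = -N*h/5 + h = h - N*h/5)
a = -¼ ≈ -0.25000
(Z(3, -1)*a)² = (((⅕)*(-1)*(5 - 1*3))*(-¼))² = (((⅕)*(-1)*(5 - 3))*(-¼))² = (((⅕)*(-1)*2)*(-¼))² = (-⅖*(-¼))² = (⅒)² = 1/100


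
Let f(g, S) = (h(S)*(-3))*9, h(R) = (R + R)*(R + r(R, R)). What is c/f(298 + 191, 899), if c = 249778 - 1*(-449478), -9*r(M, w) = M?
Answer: -87407/4849206 ≈ -0.018025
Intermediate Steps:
r(M, w) = -M/9
h(R) = 16*R²/9 (h(R) = (R + R)*(R - R/9) = (2*R)*(8*R/9) = 16*R²/9)
f(g, S) = -48*S² (f(g, S) = ((16*S²/9)*(-3))*9 = -16*S²/3*9 = -48*S²)
c = 699256 (c = 249778 + 449478 = 699256)
c/f(298 + 191, 899) = 699256/((-48*899²)) = 699256/((-48*808201)) = 699256/(-38793648) = 699256*(-1/38793648) = -87407/4849206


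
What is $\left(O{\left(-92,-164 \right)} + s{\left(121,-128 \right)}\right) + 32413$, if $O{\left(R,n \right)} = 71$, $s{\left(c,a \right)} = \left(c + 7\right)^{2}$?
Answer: $48868$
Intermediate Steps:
$s{\left(c,a \right)} = \left(7 + c\right)^{2}$
$\left(O{\left(-92,-164 \right)} + s{\left(121,-128 \right)}\right) + 32413 = \left(71 + \left(7 + 121\right)^{2}\right) + 32413 = \left(71 + 128^{2}\right) + 32413 = \left(71 + 16384\right) + 32413 = 16455 + 32413 = 48868$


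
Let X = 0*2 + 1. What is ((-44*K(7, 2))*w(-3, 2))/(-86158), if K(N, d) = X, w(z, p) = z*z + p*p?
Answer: 286/43079 ≈ 0.0066390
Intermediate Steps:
X = 1 (X = 0 + 1 = 1)
w(z, p) = p² + z² (w(z, p) = z² + p² = p² + z²)
K(N, d) = 1
((-44*K(7, 2))*w(-3, 2))/(-86158) = ((-44*1)*(2² + (-3)²))/(-86158) = -44*(4 + 9)*(-1/86158) = -44*13*(-1/86158) = -572*(-1/86158) = 286/43079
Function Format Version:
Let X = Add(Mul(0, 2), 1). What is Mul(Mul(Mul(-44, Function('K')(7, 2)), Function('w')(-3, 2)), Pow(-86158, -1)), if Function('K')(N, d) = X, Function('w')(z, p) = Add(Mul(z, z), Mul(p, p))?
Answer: Rational(286, 43079) ≈ 0.0066390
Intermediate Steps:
X = 1 (X = Add(0, 1) = 1)
Function('w')(z, p) = Add(Pow(p, 2), Pow(z, 2)) (Function('w')(z, p) = Add(Pow(z, 2), Pow(p, 2)) = Add(Pow(p, 2), Pow(z, 2)))
Function('K')(N, d) = 1
Mul(Mul(Mul(-44, Function('K')(7, 2)), Function('w')(-3, 2)), Pow(-86158, -1)) = Mul(Mul(Mul(-44, 1), Add(Pow(2, 2), Pow(-3, 2))), Pow(-86158, -1)) = Mul(Mul(-44, Add(4, 9)), Rational(-1, 86158)) = Mul(Mul(-44, 13), Rational(-1, 86158)) = Mul(-572, Rational(-1, 86158)) = Rational(286, 43079)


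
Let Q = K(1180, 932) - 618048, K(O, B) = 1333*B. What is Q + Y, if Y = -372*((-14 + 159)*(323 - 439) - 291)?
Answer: 6989600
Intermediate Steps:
Q = 624308 (Q = 1333*932 - 618048 = 1242356 - 618048 = 624308)
Y = 6365292 (Y = -372*(145*(-116) - 291) = -372*(-16820 - 291) = -372*(-17111) = 6365292)
Q + Y = 624308 + 6365292 = 6989600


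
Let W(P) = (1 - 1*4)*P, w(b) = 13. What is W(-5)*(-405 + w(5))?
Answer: -5880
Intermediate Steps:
W(P) = -3*P (W(P) = (1 - 4)*P = -3*P)
W(-5)*(-405 + w(5)) = (-3*(-5))*(-405 + 13) = 15*(-392) = -5880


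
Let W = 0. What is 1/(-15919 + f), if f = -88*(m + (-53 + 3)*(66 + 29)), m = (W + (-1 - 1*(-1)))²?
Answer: 1/402081 ≈ 2.4871e-6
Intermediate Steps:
m = 0 (m = (0 + (-1 - 1*(-1)))² = (0 + (-1 + 1))² = (0 + 0)² = 0² = 0)
f = 418000 (f = -88*(0 + (-53 + 3)*(66 + 29)) = -88*(0 - 50*95) = -88*(0 - 4750) = -88*(-4750) = 418000)
1/(-15919 + f) = 1/(-15919 + 418000) = 1/402081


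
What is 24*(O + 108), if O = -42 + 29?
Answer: 2280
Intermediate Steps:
O = -13
24*(O + 108) = 24*(-13 + 108) = 24*95 = 2280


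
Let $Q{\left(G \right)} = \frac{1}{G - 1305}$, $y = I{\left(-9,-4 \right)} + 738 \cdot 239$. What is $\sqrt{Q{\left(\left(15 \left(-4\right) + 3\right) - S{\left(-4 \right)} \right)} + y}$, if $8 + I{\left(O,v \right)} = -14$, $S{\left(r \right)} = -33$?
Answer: $\frac{\sqrt{311494261431}}{1329} \approx 419.95$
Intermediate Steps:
$I{\left(O,v \right)} = -22$ ($I{\left(O,v \right)} = -8 - 14 = -22$)
$y = 176360$ ($y = -22 + 738 \cdot 239 = -22 + 176382 = 176360$)
$Q{\left(G \right)} = \frac{1}{-1305 + G}$
$\sqrt{Q{\left(\left(15 \left(-4\right) + 3\right) - S{\left(-4 \right)} \right)} + y} = \sqrt{\frac{1}{-1305 + \left(\left(15 \left(-4\right) + 3\right) - -33\right)} + 176360} = \sqrt{\frac{1}{-1305 + \left(\left(-60 + 3\right) + 33\right)} + 176360} = \sqrt{\frac{1}{-1305 + \left(-57 + 33\right)} + 176360} = \sqrt{\frac{1}{-1305 - 24} + 176360} = \sqrt{\frac{1}{-1329} + 176360} = \sqrt{- \frac{1}{1329} + 176360} = \sqrt{\frac{234382439}{1329}} = \frac{\sqrt{311494261431}}{1329}$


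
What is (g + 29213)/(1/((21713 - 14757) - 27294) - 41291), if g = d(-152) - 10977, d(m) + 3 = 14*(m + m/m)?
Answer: -109276074/279925453 ≈ -0.39038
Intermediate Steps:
d(m) = 11 + 14*m (d(m) = -3 + 14*(m + m/m) = -3 + 14*(m + 1) = -3 + 14*(1 + m) = -3 + (14 + 14*m) = 11 + 14*m)
g = -13094 (g = (11 + 14*(-152)) - 10977 = (11 - 2128) - 10977 = -2117 - 10977 = -13094)
(g + 29213)/(1/((21713 - 14757) - 27294) - 41291) = (-13094 + 29213)/(1/((21713 - 14757) - 27294) - 41291) = 16119/(1/(6956 - 27294) - 41291) = 16119/(1/(-20338) - 41291) = 16119/(-1/20338 - 41291) = 16119/(-839776359/20338) = 16119*(-20338/839776359) = -109276074/279925453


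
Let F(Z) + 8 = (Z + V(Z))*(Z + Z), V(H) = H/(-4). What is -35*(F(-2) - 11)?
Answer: 455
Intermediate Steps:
V(H) = -H/4 (V(H) = H*(-1/4) = -H/4)
F(Z) = -8 + 3*Z**2/2 (F(Z) = -8 + (Z - Z/4)*(Z + Z) = -8 + (3*Z/4)*(2*Z) = -8 + 3*Z**2/2)
-35*(F(-2) - 11) = -35*((-8 + (3/2)*(-2)**2) - 11) = -35*((-8 + (3/2)*4) - 11) = -35*((-8 + 6) - 11) = -35*(-2 - 11) = -35*(-13) = 455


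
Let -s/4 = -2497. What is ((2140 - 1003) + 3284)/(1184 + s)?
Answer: 4421/11172 ≈ 0.39572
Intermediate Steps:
s = 9988 (s = -4*(-2497) = 9988)
((2140 - 1003) + 3284)/(1184 + s) = ((2140 - 1003) + 3284)/(1184 + 9988) = (1137 + 3284)/11172 = 4421*(1/11172) = 4421/11172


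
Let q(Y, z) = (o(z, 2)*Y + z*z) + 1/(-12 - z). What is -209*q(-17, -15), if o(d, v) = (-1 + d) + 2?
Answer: -290510/3 ≈ -96837.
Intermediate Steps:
o(d, v) = 1 + d
q(Y, z) = z² + 1/(-12 - z) + Y*(1 + z) (q(Y, z) = ((1 + z)*Y + z*z) + 1/(-12 - z) = (Y*(1 + z) + z²) + 1/(-12 - z) = (z² + Y*(1 + z)) + 1/(-12 - z) = z² + 1/(-12 - z) + Y*(1 + z))
-209*q(-17, -15) = -209*(-1 + (-15)³ + 12*(-15)² + 12*(-17)*(1 - 15) - 17*(-15)*(1 - 15))/(12 - 15) = -209*(-1 - 3375 + 12*225 + 12*(-17)*(-14) - 17*(-15)*(-14))/(-3) = -(-209)*(-1 - 3375 + 2700 + 2856 - 3570)/3 = -(-209)*(-1390)/3 = -209*1390/3 = -290510/3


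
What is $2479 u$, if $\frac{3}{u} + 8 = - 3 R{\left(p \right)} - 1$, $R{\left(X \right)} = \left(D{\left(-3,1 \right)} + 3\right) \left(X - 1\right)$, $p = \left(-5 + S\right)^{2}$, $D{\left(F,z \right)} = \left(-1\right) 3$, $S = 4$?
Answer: $- \frac{2479}{3} \approx -826.33$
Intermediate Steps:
$D{\left(F,z \right)} = -3$
$p = 1$ ($p = \left(-5 + 4\right)^{2} = \left(-1\right)^{2} = 1$)
$R{\left(X \right)} = 0$ ($R{\left(X \right)} = \left(-3 + 3\right) \left(X - 1\right) = 0 \left(-1 + X\right) = 0$)
$u = - \frac{1}{3}$ ($u = \frac{3}{-8 - 1} = \frac{3}{-9} = 3 \left(- \frac{1}{9}\right) = - \frac{1}{3} \approx -0.33333$)
$2479 u = 2479 \left(- \frac{1}{3}\right) = - \frac{2479}{3}$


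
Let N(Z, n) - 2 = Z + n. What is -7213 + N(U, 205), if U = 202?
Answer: -6804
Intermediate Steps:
N(Z, n) = 2 + Z + n (N(Z, n) = 2 + (Z + n) = 2 + Z + n)
-7213 + N(U, 205) = -7213 + (2 + 202 + 205) = -7213 + 409 = -6804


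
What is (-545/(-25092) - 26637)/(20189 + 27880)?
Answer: -668375059/1206147348 ≈ -0.55414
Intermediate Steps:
(-545/(-25092) - 26637)/(20189 + 27880) = (-545*(-1/25092) - 26637)/48069 = (545/25092 - 26637)*(1/48069) = -668375059/25092*1/48069 = -668375059/1206147348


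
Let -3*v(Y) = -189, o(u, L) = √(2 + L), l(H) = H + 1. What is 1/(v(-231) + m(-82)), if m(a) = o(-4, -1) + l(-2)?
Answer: 1/63 ≈ 0.015873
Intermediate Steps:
l(H) = 1 + H
m(a) = 0 (m(a) = √(2 - 1) + (1 - 2) = √1 - 1 = 1 - 1 = 0)
v(Y) = 63 (v(Y) = -⅓*(-189) = 63)
1/(v(-231) + m(-82)) = 1/(63 + 0) = 1/63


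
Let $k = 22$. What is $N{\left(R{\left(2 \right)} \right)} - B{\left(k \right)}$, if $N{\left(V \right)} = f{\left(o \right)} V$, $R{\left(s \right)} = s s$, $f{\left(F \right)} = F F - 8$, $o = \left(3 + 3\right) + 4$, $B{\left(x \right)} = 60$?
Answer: $308$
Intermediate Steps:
$o = 10$ ($o = 6 + 4 = 10$)
$f{\left(F \right)} = -8 + F^{2}$ ($f{\left(F \right)} = F^{2} - 8 = -8 + F^{2}$)
$R{\left(s \right)} = s^{2}$
$N{\left(V \right)} = 92 V$ ($N{\left(V \right)} = \left(-8 + 10^{2}\right) V = \left(-8 + 100\right) V = 92 V$)
$N{\left(R{\left(2 \right)} \right)} - B{\left(k \right)} = 92 \cdot 2^{2} - 60 = 92 \cdot 4 - 60 = 368 - 60 = 308$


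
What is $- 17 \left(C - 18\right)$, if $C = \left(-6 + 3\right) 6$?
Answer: $612$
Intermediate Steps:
$C = -18$ ($C = \left(-3\right) 6 = -18$)
$- 17 \left(C - 18\right) = - 17 \left(-18 - 18\right) = \left(-17\right) \left(-36\right) = 612$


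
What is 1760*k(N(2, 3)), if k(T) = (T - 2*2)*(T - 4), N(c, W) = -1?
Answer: 44000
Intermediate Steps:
k(T) = (-4 + T)² (k(T) = (T - 4)*(-4 + T) = (-4 + T)*(-4 + T) = (-4 + T)²)
1760*k(N(2, 3)) = 1760*(-4 - 1)² = 1760*(-5)² = 1760*25 = 44000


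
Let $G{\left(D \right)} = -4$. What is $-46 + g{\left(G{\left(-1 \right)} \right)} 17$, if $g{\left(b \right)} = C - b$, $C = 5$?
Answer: $107$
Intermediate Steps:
$g{\left(b \right)} = 5 - b$
$-46 + g{\left(G{\left(-1 \right)} \right)} 17 = -46 + \left(5 - -4\right) 17 = -46 + \left(5 + 4\right) 17 = -46 + 9 \cdot 17 = -46 + 153 = 107$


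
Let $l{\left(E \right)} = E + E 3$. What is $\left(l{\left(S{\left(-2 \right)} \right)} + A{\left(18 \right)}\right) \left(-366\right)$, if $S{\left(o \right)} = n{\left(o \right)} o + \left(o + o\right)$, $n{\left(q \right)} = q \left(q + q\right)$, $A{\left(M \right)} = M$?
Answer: $22692$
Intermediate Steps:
$n{\left(q \right)} = 2 q^{2}$ ($n{\left(q \right)} = q 2 q = 2 q^{2}$)
$S{\left(o \right)} = 2 o + 2 o^{3}$ ($S{\left(o \right)} = 2 o^{2} o + \left(o + o\right) = 2 o^{3} + 2 o = 2 o + 2 o^{3}$)
$l{\left(E \right)} = 4 E$ ($l{\left(E \right)} = E + 3 E = 4 E$)
$\left(l{\left(S{\left(-2 \right)} \right)} + A{\left(18 \right)}\right) \left(-366\right) = \left(4 \cdot 2 \left(-2\right) \left(1 + \left(-2\right)^{2}\right) + 18\right) \left(-366\right) = \left(4 \cdot 2 \left(-2\right) \left(1 + 4\right) + 18\right) \left(-366\right) = \left(4 \cdot 2 \left(-2\right) 5 + 18\right) \left(-366\right) = \left(4 \left(-20\right) + 18\right) \left(-366\right) = \left(-80 + 18\right) \left(-366\right) = \left(-62\right) \left(-366\right) = 22692$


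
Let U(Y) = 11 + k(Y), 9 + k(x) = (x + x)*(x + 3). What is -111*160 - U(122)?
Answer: -48262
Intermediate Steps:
k(x) = -9 + 2*x*(3 + x) (k(x) = -9 + (x + x)*(x + 3) = -9 + (2*x)*(3 + x) = -9 + 2*x*(3 + x))
U(Y) = 2 + 2*Y² + 6*Y (U(Y) = 11 + (-9 + 2*Y² + 6*Y) = 2 + 2*Y² + 6*Y)
-111*160 - U(122) = -111*160 - (2 + 2*122² + 6*122) = -17760 - (2 + 2*14884 + 732) = -17760 - (2 + 29768 + 732) = -17760 - 1*30502 = -17760 - 30502 = -48262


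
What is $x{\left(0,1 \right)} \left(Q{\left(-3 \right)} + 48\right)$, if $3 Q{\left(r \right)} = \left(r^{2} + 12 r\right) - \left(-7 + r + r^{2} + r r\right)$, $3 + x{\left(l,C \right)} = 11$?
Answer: $\frac{872}{3} \approx 290.67$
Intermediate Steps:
$x{\left(l,C \right)} = 8$ ($x{\left(l,C \right)} = -3 + 11 = 8$)
$Q{\left(r \right)} = \frac{7}{3} - \frac{r^{2}}{3} + \frac{11 r}{3}$ ($Q{\left(r \right)} = \frac{\left(r^{2} + 12 r\right) - \left(-7 + r + r^{2} + r r\right)}{3} = \frac{\left(r^{2} + 12 r\right) - \left(-7 + r + 2 r^{2}\right)}{3} = \frac{7 - r^{2} + 11 r}{3} = \frac{7}{3} - \frac{r^{2}}{3} + \frac{11 r}{3}$)
$x{\left(0,1 \right)} \left(Q{\left(-3 \right)} + 48\right) = 8 \left(\left(\frac{7}{3} - \frac{\left(-3\right)^{2}}{3} + \frac{11}{3} \left(-3\right)\right) + 48\right) = 8 \left(\left(\frac{7}{3} - 3 - 11\right) + 48\right) = 8 \left(- \frac{35}{3} + 48\right) = 8 \cdot \frac{109}{3} = \frac{872}{3}$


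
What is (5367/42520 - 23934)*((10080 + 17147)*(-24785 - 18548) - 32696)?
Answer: 1200706427846985831/42520 ≈ 2.8239e+13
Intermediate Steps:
(5367/42520 - 23934)*((10080 + 17147)*(-24785 - 18548) - 32696) = (5367*(1/42520) - 23934)*(27227*(-43333) - 32696) = (5367/42520 - 23934)*(-1179827591 - 32696) = -1017668313/42520*(-1179860287) = 1200706427846985831/42520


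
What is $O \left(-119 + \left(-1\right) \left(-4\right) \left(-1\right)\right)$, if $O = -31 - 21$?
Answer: $6396$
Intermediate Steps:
$O = -52$
$O \left(-119 + \left(-1\right) \left(-4\right) \left(-1\right)\right) = - 52 \left(-119 + \left(-1\right) \left(-4\right) \left(-1\right)\right) = - 52 \left(-119 + 4 \left(-1\right)\right) = - 52 \left(-119 - 4\right) = \left(-52\right) \left(-123\right) = 6396$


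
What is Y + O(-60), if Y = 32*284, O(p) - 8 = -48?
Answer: 9048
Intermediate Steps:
O(p) = -40 (O(p) = 8 - 48 = -40)
Y = 9088
Y + O(-60) = 9088 - 40 = 9048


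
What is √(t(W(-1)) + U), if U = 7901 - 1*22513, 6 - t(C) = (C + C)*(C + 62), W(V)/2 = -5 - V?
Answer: I*√13742 ≈ 117.23*I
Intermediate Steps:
W(V) = -10 - 2*V (W(V) = 2*(-5 - V) = -10 - 2*V)
t(C) = 6 - 2*C*(62 + C) (t(C) = 6 - (C + C)*(C + 62) = 6 - 2*C*(62 + C))
U = -14612 (U = 7901 - 22513 = -14612)
√(t(W(-1)) + U) = √((6 - 124*(-10 - 2*(-1)) - 2*(-10 - 2*(-1))²) - 14612) = √((6 - 124*(-10 + 2) - 2*(-10 + 2)²) - 14612) = √((6 - 124*(-8) - 2*(-8)²) - 14612) = √((6 + 992 - 2*64) - 14612) = √((6 + 992 - 128) - 14612) = √(870 - 14612) = √(-13742) = I*√13742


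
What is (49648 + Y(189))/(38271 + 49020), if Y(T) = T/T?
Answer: 49649/87291 ≈ 0.56878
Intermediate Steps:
Y(T) = 1
(49648 + Y(189))/(38271 + 49020) = (49648 + 1)/(38271 + 49020) = 49649/87291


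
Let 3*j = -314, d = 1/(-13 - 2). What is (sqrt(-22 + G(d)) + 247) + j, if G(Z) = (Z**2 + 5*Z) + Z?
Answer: 427/3 + I*sqrt(5039)/15 ≈ 142.33 + 4.7324*I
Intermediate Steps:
d = -1/15 (d = 1/(-15) = -1/15 ≈ -0.066667)
G(Z) = Z**2 + 6*Z
j = -314/3 (j = (1/3)*(-314) = -314/3 ≈ -104.67)
(sqrt(-22 + G(d)) + 247) + j = (sqrt(-22 - (6 - 1/15)/15) + 247) - 314/3 = (sqrt(-22 - 1/15*89/15) + 247) - 314/3 = (sqrt(-22 - 89/225) + 247) - 314/3 = (sqrt(-5039/225) + 247) - 314/3 = (I*sqrt(5039)/15 + 247) - 314/3 = (247 + I*sqrt(5039)/15) - 314/3 = 427/3 + I*sqrt(5039)/15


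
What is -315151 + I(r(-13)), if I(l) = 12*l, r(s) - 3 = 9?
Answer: -315007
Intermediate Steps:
r(s) = 12 (r(s) = 3 + 9 = 12)
-315151 + I(r(-13)) = -315151 + 12*12 = -315151 + 144 = -315007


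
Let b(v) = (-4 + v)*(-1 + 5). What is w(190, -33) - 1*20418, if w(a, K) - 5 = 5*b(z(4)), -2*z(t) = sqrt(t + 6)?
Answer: -20493 - 10*sqrt(10) ≈ -20525.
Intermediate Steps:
z(t) = -sqrt(6 + t)/2 (z(t) = -sqrt(t + 6)/2 = -sqrt(6 + t)/2)
b(v) = -16 + 4*v (b(v) = (-4 + v)*4 = -16 + 4*v)
w(a, K) = -75 - 10*sqrt(10) (w(a, K) = 5 + 5*(-16 + 4*(-sqrt(6 + 4)/2)) = 5 + 5*(-16 + 4*(-sqrt(10)/2)) = 5 + 5*(-16 - 2*sqrt(10)) = 5 + (-80 - 10*sqrt(10)) = -75 - 10*sqrt(10))
w(190, -33) - 1*20418 = (-75 - 10*sqrt(10)) - 1*20418 = (-75 - 10*sqrt(10)) - 20418 = -20493 - 10*sqrt(10)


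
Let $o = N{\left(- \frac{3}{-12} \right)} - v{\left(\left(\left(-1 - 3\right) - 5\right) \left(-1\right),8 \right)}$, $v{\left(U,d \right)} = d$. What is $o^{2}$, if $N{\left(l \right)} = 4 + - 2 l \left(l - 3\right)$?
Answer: $\frac{441}{64} \approx 6.8906$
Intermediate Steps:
$N{\left(l \right)} = 4 - 2 l \left(-3 + l\right)$ ($N{\left(l \right)} = 4 + - 2 l \left(l - 3\right) = 4 + - 2 l \left(-3 + l\right) = 4 - 2 l \left(-3 + l\right)$)
$o = - \frac{21}{8}$ ($o = \left(4 - 2 \left(- \frac{3}{-12}\right)^{2} + 6 \left(- \frac{3}{-12}\right)\right) - 8 = \left(4 - 2 \left(\left(-3\right) \left(- \frac{1}{12}\right)\right)^{2} + 6 \left(\left(-3\right) \left(- \frac{1}{12}\right)\right)\right) - 8 = \left(4 - \frac{2}{16} + 6 \cdot \frac{1}{4}\right) - 8 = \left(4 - \frac{1}{8} + \frac{3}{2}\right) - 8 = \frac{43}{8} - 8 = - \frac{21}{8} \approx -2.625$)
$o^{2} = \left(- \frac{21}{8}\right)^{2} = \frac{441}{64}$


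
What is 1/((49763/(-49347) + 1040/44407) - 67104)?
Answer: -2191352229/147050658479477 ≈ -1.4902e-5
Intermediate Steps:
1/((49763/(-49347) + 1040/44407) - 67104) = 1/((49763*(-1/49347) + 1040*(1/44407)) - 67104) = 1/((-49763/49347 + 1040/44407) - 67104) = 1/(-2158504661/2191352229 - 67104) = 1/(-147050658479477/2191352229) = -2191352229/147050658479477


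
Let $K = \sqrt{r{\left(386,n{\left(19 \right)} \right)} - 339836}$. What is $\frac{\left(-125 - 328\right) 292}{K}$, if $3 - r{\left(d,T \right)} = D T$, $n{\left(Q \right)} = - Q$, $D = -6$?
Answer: $\frac{132276 i \sqrt{339947}}{339947} \approx 226.87 i$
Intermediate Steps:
$r{\left(d,T \right)} = 3 + 6 T$ ($r{\left(d,T \right)} = 3 - - 6 T = 3 + 6 T$)
$K = i \sqrt{339947}$ ($K = \sqrt{\left(3 + 6 \left(\left(-1\right) 19\right)\right) - 339836} = \sqrt{\left(3 + 6 \left(-19\right)\right) - 339836} = \sqrt{\left(3 - 114\right) - 339836} = \sqrt{-111 - 339836} = \sqrt{-339947} = i \sqrt{339947} \approx 583.05 i$)
$\frac{\left(-125 - 328\right) 292}{K} = \frac{\left(-125 - 328\right) 292}{i \sqrt{339947}} = \left(-453\right) 292 \left(- \frac{i \sqrt{339947}}{339947}\right) = - 132276 \left(- \frac{i \sqrt{339947}}{339947}\right) = \frac{132276 i \sqrt{339947}}{339947}$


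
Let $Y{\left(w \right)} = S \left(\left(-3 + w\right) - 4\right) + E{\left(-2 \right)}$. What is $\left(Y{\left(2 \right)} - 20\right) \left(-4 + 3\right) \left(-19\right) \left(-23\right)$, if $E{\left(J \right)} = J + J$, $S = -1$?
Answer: $8303$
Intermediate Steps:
$E{\left(J \right)} = 2 J$
$Y{\left(w \right)} = 3 - w$ ($Y{\left(w \right)} = - (\left(-3 + w\right) - 4) + 2 \left(-2\right) = - (-7 + w) - 4 = \left(7 - w\right) - 4 = 3 - w$)
$\left(Y{\left(2 \right)} - 20\right) \left(-4 + 3\right) \left(-19\right) \left(-23\right) = \left(\left(3 - 2\right) - 20\right) \left(-4 + 3\right) \left(-19\right) \left(-23\right) = \left(\left(3 - 2\right) - 20\right) \left(-1\right) \left(-19\right) \left(-23\right) = \left(1 - 20\right) \left(-1\right) \left(-19\right) \left(-23\right) = \left(-19\right) \left(-1\right) \left(-19\right) \left(-23\right) = 19 \left(-19\right) \left(-23\right) = \left(-361\right) \left(-23\right) = 8303$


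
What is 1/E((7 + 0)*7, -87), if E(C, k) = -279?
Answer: -1/279 ≈ -0.0035842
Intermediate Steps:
1/E((7 + 0)*7, -87) = 1/(-279) = -1/279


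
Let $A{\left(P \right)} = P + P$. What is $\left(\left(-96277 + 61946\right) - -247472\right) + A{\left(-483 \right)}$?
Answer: $212175$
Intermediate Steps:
$A{\left(P \right)} = 2 P$
$\left(\left(-96277 + 61946\right) - -247472\right) + A{\left(-483 \right)} = \left(\left(-96277 + 61946\right) - -247472\right) + 2 \left(-483\right) = \left(-34331 + 247472\right) - 966 = 213141 - 966 = 212175$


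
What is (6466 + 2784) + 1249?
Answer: 10499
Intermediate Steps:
(6466 + 2784) + 1249 = 9250 + 1249 = 10499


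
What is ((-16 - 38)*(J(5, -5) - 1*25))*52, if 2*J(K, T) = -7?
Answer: 80028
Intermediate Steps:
J(K, T) = -7/2 (J(K, T) = (½)*(-7) = -7/2)
((-16 - 38)*(J(5, -5) - 1*25))*52 = ((-16 - 38)*(-7/2 - 1*25))*52 = -54*(-7/2 - 25)*52 = -54*(-57/2)*52 = 1539*52 = 80028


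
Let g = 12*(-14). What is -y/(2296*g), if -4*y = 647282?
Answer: -323641/771456 ≈ -0.41952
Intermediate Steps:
y = -323641/2 (y = -¼*647282 = -323641/2 ≈ -1.6182e+5)
g = -168
-y/(2296*g) = -(-323641)/(2*(2296*(-168))) = -(-323641)/(2*(-385728)) = -(-323641)*(-1)/(2*385728) = -1*323641/771456 = -323641/771456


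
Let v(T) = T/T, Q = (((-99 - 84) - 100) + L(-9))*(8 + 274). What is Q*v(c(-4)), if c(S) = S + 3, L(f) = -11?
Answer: -82908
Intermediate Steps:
c(S) = 3 + S
Q = -82908 (Q = (((-99 - 84) - 100) - 11)*(8 + 274) = ((-183 - 100) - 11)*282 = (-283 - 11)*282 = -294*282 = -82908)
v(T) = 1
Q*v(c(-4)) = -82908*1 = -82908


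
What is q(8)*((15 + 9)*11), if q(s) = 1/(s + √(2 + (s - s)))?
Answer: 1056/31 - 132*√2/31 ≈ 28.043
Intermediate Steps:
q(s) = 1/(s + √2) (q(s) = 1/(s + √(2 + 0)) = 1/(s + √2))
q(8)*((15 + 9)*11) = ((15 + 9)*11)/(8 + √2) = (24*11)/(8 + √2) = 264/(8 + √2)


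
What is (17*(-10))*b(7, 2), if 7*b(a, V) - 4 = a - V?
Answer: -1530/7 ≈ -218.57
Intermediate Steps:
b(a, V) = 4/7 - V/7 + a/7 (b(a, V) = 4/7 + (a - V)/7 = 4/7 + (-V/7 + a/7) = 4/7 - V/7 + a/7)
(17*(-10))*b(7, 2) = (17*(-10))*(4/7 - 1/7*2 + (1/7)*7) = -170*(4/7 - 2/7 + 1) = -170*9/7 = -1530/7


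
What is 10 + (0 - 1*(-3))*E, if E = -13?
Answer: -29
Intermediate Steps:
10 + (0 - 1*(-3))*E = 10 + (0 - 1*(-3))*(-13) = 10 + (0 + 3)*(-13) = 10 + 3*(-13) = 10 - 39 = -29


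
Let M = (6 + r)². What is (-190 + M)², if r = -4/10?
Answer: 15729156/625 ≈ 25167.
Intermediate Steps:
r = -⅖ (r = -4*⅒ = -⅖ ≈ -0.40000)
M = 784/25 (M = (6 - ⅖)² = (28/5)² = 784/25 ≈ 31.360)
(-190 + M)² = (-190 + 784/25)² = (-3966/25)² = 15729156/625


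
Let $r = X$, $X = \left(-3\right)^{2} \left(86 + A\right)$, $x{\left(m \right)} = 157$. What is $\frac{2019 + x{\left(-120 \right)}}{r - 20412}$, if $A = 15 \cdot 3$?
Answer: $- \frac{2176}{19233} \approx -0.11314$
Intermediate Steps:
$A = 45$
$X = 1179$ ($X = \left(-3\right)^{2} \left(86 + 45\right) = 9 \cdot 131 = 1179$)
$r = 1179$
$\frac{2019 + x{\left(-120 \right)}}{r - 20412} = \frac{2019 + 157}{1179 - 20412} = \frac{2176}{-19233} = 2176 \left(- \frac{1}{19233}\right) = - \frac{2176}{19233}$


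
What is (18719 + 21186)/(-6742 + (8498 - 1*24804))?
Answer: -39905/23048 ≈ -1.7314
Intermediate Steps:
(18719 + 21186)/(-6742 + (8498 - 1*24804)) = 39905/(-6742 + (8498 - 24804)) = 39905/(-6742 - 16306) = 39905/(-23048) = 39905*(-1/23048) = -39905/23048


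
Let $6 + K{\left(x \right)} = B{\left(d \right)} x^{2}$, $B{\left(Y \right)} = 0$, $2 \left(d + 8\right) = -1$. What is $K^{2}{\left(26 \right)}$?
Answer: $36$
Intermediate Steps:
$d = - \frac{17}{2}$ ($d = -8 + \frac{1}{2} \left(-1\right) = -8 - \frac{1}{2} = - \frac{17}{2} \approx -8.5$)
$K{\left(x \right)} = -6$ ($K{\left(x \right)} = -6 + 0 x^{2} = -6 + 0 = -6$)
$K^{2}{\left(26 \right)} = \left(-6\right)^{2} = 36$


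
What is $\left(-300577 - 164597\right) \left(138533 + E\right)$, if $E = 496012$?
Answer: $-295173835830$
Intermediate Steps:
$\left(-300577 - 164597\right) \left(138533 + E\right) = \left(-300577 - 164597\right) \left(138533 + 496012\right) = \left(-465174\right) 634545 = -295173835830$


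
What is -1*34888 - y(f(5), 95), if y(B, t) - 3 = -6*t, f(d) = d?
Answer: -34321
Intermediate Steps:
y(B, t) = 3 - 6*t
-1*34888 - y(f(5), 95) = -1*34888 - (3 - 6*95) = -34888 - (3 - 570) = -34888 - 1*(-567) = -34888 + 567 = -34321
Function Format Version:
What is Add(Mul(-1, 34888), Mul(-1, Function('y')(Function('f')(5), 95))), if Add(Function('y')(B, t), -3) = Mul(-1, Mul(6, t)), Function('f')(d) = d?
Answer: -34321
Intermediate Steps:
Function('y')(B, t) = Add(3, Mul(-6, t)) (Function('y')(B, t) = Add(3, Mul(-1, Mul(6, t))) = Add(3, Mul(-6, t)))
Add(Mul(-1, 34888), Mul(-1, Function('y')(Function('f')(5), 95))) = Add(Mul(-1, 34888), Mul(-1, Add(3, Mul(-6, 95)))) = Add(-34888, Mul(-1, Add(3, -570))) = Add(-34888, Mul(-1, -567)) = Add(-34888, 567) = -34321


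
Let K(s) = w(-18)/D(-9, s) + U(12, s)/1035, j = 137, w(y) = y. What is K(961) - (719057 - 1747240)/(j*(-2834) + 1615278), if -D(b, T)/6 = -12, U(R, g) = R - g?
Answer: -4177640/12699657 ≈ -0.32896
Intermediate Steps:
D(b, T) = 72 (D(b, T) = -6*(-12) = 72)
K(s) = -329/1380 - s/1035 (K(s) = -18/72 + (12 - s)/1035 = -18*1/72 + (12 - s)*(1/1035) = -1/4 + (4/345 - s/1035) = -329/1380 - s/1035)
K(961) - (719057 - 1747240)/(j*(-2834) + 1615278) = (-329/1380 - 1/1035*961) - (719057 - 1747240)/(137*(-2834) + 1615278) = (-329/1380 - 961/1035) - (-1028183)/(-388258 + 1615278) = -4831/4140 - (-1028183)/1227020 = -4831/4140 - 1*(-1028183/1227020) = -4831/4140 + 1028183/1227020 = -4177640/12699657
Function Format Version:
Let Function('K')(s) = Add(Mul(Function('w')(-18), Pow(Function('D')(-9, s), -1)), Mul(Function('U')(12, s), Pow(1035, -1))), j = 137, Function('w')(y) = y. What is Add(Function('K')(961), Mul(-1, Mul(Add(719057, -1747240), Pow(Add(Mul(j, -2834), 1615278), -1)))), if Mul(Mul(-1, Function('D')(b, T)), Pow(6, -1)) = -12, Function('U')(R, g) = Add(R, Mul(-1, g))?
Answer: Rational(-4177640, 12699657) ≈ -0.32896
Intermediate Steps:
Function('D')(b, T) = 72 (Function('D')(b, T) = Mul(-6, -12) = 72)
Function('K')(s) = Add(Rational(-329, 1380), Mul(Rational(-1, 1035), s)) (Function('K')(s) = Add(Mul(-18, Pow(72, -1)), Mul(Add(12, Mul(-1, s)), Pow(1035, -1))) = Add(Mul(-18, Rational(1, 72)), Mul(Add(12, Mul(-1, s)), Rational(1, 1035))) = Add(Rational(-1, 4), Add(Rational(4, 345), Mul(Rational(-1, 1035), s))) = Add(Rational(-329, 1380), Mul(Rational(-1, 1035), s)))
Add(Function('K')(961), Mul(-1, Mul(Add(719057, -1747240), Pow(Add(Mul(j, -2834), 1615278), -1)))) = Add(Add(Rational(-329, 1380), Mul(Rational(-1, 1035), 961)), Mul(-1, Mul(Add(719057, -1747240), Pow(Add(Mul(137, -2834), 1615278), -1)))) = Add(Add(Rational(-329, 1380), Rational(-961, 1035)), Mul(-1, Mul(-1028183, Pow(Add(-388258, 1615278), -1)))) = Add(Rational(-4831, 4140), Mul(-1, Mul(-1028183, Pow(1227020, -1)))) = Add(Rational(-4831, 4140), Mul(-1, Mul(-1028183, Rational(1, 1227020)))) = Add(Rational(-4831, 4140), Mul(-1, Rational(-1028183, 1227020))) = Add(Rational(-4831, 4140), Rational(1028183, 1227020)) = Rational(-4177640, 12699657)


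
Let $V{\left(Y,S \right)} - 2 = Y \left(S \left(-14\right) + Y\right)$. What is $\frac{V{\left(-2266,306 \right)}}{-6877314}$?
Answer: $- \frac{2473717}{1146219} \approx -2.1582$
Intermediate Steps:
$V{\left(Y,S \right)} = 2 + Y \left(Y - 14 S\right)$ ($V{\left(Y,S \right)} = 2 + Y \left(S \left(-14\right) + Y\right) = 2 + Y \left(- 14 S + Y\right) = 2 + Y \left(Y - 14 S\right)$)
$\frac{V{\left(-2266,306 \right)}}{-6877314} = \frac{2 + \left(-2266\right)^{2} - 4284 \left(-2266\right)}{-6877314} = \left(2 + 5134756 + 9707544\right) \left(- \frac{1}{6877314}\right) = 14842302 \left(- \frac{1}{6877314}\right) = - \frac{2473717}{1146219}$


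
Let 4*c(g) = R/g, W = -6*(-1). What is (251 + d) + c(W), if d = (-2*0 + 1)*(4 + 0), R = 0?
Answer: 255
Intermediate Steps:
W = 6
c(g) = 0 (c(g) = (0/g)/4 = (1/4)*0 = 0)
d = 4 (d = (0 + 1)*4 = 1*4 = 4)
(251 + d) + c(W) = (251 + 4) + 0 = 255 + 0 = 255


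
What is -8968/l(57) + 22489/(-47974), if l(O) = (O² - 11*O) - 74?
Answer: -121883201/30559438 ≈ -3.9884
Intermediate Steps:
l(O) = -74 + O² - 11*O
-8968/l(57) + 22489/(-47974) = -8968/(-74 + 57² - 11*57) + 22489/(-47974) = -8968/(-74 + 3249 - 627) + 22489*(-1/47974) = -8968/2548 - 22489/47974 = -8968*1/2548 - 22489/47974 = -2242/637 - 22489/47974 = -121883201/30559438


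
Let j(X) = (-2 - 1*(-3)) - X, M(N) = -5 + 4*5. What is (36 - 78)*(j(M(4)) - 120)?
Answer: 5628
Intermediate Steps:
M(N) = 15 (M(N) = -5 + 20 = 15)
j(X) = 1 - X (j(X) = (-2 + 3) - X = 1 - X)
(36 - 78)*(j(M(4)) - 120) = (36 - 78)*((1 - 1*15) - 120) = -42*((1 - 15) - 120) = -42*(-14 - 120) = -42*(-134) = 5628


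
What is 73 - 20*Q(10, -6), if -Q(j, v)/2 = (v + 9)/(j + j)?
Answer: 79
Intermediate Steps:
Q(j, v) = -(9 + v)/j (Q(j, v) = -2*(v + 9)/(j + j) = -2*(9 + v)/(2*j) = -2*(9 + v)*1/(2*j) = -(9 + v)/j)
73 - 20*Q(10, -6) = 73 - 20*(-9 - 1*(-6))/10 = 73 - 2*(-9 + 6) = 73 - 2*(-3) = 73 - 20*(-3/10) = 73 + 6 = 79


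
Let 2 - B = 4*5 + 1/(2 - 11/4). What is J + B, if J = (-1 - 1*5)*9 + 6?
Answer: -194/3 ≈ -64.667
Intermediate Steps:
J = -48 (J = (-1 - 5)*9 + 6 = -6*9 + 6 = -54 + 6 = -48)
B = -50/3 (B = 2 - (4*5 + 1/(2 - 11/4)) = 2 - (20 + 1/(2 - 11*¼)) = 2 - (20 + 1/(2 - 11/4)) = 2 - (20 + 1/(-¾)) = 2 - (20 - 4/3) = 2 - 1*56/3 = 2 - 56/3 = -50/3 ≈ -16.667)
J + B = -48 - 50/3 = -194/3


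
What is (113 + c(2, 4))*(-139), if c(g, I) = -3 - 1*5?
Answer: -14595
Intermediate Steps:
c(g, I) = -8 (c(g, I) = -3 - 5 = -8)
(113 + c(2, 4))*(-139) = (113 - 8)*(-139) = 105*(-139) = -14595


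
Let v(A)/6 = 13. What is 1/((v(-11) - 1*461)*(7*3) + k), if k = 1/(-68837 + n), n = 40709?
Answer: -28128/226233505 ≈ -0.00012433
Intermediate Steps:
v(A) = 78 (v(A) = 6*13 = 78)
k = -1/28128 (k = 1/(-68837 + 40709) = 1/(-28128) = -1/28128 ≈ -3.5552e-5)
1/((v(-11) - 1*461)*(7*3) + k) = 1/((78 - 1*461)*(7*3) - 1/28128) = 1/((78 - 461)*21 - 1/28128) = 1/(-383*21 - 1/28128) = 1/(-8043 - 1/28128) = 1/(-226233505/28128) = -28128/226233505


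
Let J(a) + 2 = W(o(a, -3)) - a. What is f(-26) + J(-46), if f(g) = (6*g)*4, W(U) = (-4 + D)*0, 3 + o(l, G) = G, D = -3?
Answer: -580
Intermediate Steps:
o(l, G) = -3 + G
W(U) = 0 (W(U) = (-4 - 3)*0 = -7*0 = 0)
J(a) = -2 - a (J(a) = -2 + (0 - a) = -2 - a)
f(g) = 24*g
f(-26) + J(-46) = 24*(-26) + (-2 - 1*(-46)) = -624 + (-2 + 46) = -624 + 44 = -580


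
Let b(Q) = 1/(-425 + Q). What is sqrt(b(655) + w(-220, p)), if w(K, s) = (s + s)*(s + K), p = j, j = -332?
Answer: sqrt(19389331430)/230 ≈ 605.42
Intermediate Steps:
p = -332
w(K, s) = 2*s*(K + s) (w(K, s) = (2*s)*(K + s) = 2*s*(K + s))
sqrt(b(655) + w(-220, p)) = sqrt(1/(-425 + 655) + 2*(-332)*(-220 - 332)) = sqrt(1/230 + 2*(-332)*(-552)) = sqrt(1/230 + 366528) = sqrt(84301441/230) = sqrt(19389331430)/230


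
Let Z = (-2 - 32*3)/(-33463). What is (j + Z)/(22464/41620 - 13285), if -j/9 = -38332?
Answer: -120118790504510/4625416783567 ≈ -25.969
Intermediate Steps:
j = 344988 (j = -9*(-38332) = 344988)
Z = 98/33463 (Z = (-2 - 96)*(-1/33463) = -98*(-1/33463) = 98/33463 ≈ 0.0029286)
(j + Z)/(22464/41620 - 13285) = (344988 + 98/33463)/(22464/41620 - 13285) = 11544333542/(33463*(22464*(1/41620) - 13285)) = 11544333542/(33463*(5616/10405 - 13285)) = 11544333542/(33463*(-138224809/10405)) = (11544333542/33463)*(-10405/138224809) = -120118790504510/4625416783567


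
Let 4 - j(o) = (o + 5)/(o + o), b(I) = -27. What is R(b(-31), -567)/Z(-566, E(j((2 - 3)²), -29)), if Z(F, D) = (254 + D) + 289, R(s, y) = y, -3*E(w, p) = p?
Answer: -1701/1658 ≈ -1.0259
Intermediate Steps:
j(o) = 4 - (5 + o)/(2*o) (j(o) = 4 - (o + 5)/(o + o) = 4 - (5 + o)/(2*o))
E(w, p) = -p/3
Z(F, D) = 543 + D
R(b(-31), -567)/Z(-566, E(j((2 - 3)²), -29)) = -567/(543 - ⅓*(-29)) = -567/(543 + 29/3) = -567/1658/3 = -567*3/1658 = -1701/1658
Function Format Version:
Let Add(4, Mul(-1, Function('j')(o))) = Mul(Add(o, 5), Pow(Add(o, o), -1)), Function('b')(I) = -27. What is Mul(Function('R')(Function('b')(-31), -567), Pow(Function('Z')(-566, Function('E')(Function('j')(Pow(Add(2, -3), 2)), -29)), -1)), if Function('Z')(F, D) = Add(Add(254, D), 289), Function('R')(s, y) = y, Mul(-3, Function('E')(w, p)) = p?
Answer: Rational(-1701, 1658) ≈ -1.0259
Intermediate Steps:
Function('j')(o) = Add(4, Mul(Rational(-1, 2), Pow(o, -1), Add(5, o))) (Function('j')(o) = Add(4, Mul(-1, Mul(Add(o, 5), Pow(Add(o, o), -1)))) = Add(4, Mul(-1, Mul(Add(5, o), Pow(Mul(2, o), -1)))) = Add(4, Mul(-1, Mul(Add(5, o), Mul(Rational(1, 2), Pow(o, -1))))) = Add(4, Mul(-1, Mul(Rational(1, 2), Pow(o, -1), Add(5, o)))) = Add(4, Mul(Rational(-1, 2), Pow(o, -1), Add(5, o))))
Function('E')(w, p) = Mul(Rational(-1, 3), p)
Function('Z')(F, D) = Add(543, D)
Mul(Function('R')(Function('b')(-31), -567), Pow(Function('Z')(-566, Function('E')(Function('j')(Pow(Add(2, -3), 2)), -29)), -1)) = Mul(-567, Pow(Add(543, Mul(Rational(-1, 3), -29)), -1)) = Mul(-567, Pow(Add(543, Rational(29, 3)), -1)) = Mul(-567, Pow(Rational(1658, 3), -1)) = Mul(-567, Rational(3, 1658)) = Rational(-1701, 1658)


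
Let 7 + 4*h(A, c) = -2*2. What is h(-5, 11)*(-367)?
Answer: 4037/4 ≈ 1009.3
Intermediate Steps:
h(A, c) = -11/4 (h(A, c) = -7/4 + (-2*2)/4 = -7/4 + (¼)*(-4) = -7/4 - 1 = -11/4)
h(-5, 11)*(-367) = -11/4*(-367) = 4037/4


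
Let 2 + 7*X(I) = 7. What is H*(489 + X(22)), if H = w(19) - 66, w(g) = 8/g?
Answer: -610184/19 ≈ -32115.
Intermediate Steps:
X(I) = 5/7 (X(I) = -2/7 + (⅐)*7 = -2/7 + 1 = 5/7)
H = -1246/19 (H = 8/19 - 66 = -1246/19 ≈ -65.579)
H*(489 + X(22)) = -1246*(489 + 5/7)/19 = -1246/19*3428/7 = -610184/19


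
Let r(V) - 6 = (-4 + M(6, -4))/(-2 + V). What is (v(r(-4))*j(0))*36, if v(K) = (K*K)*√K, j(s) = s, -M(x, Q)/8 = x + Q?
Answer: 0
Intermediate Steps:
M(x, Q) = -8*Q - 8*x (M(x, Q) = -8*(x + Q) = -8*(Q + x) = -8*Q - 8*x)
r(V) = 6 - 20/(-2 + V) (r(V) = 6 + (-4 + (-8*(-4) - 8*6))/(-2 + V) = 6 + (-4 + (32 - 48))/(-2 + V) = 6 + (-4 - 16)/(-2 + V) = 6 - 20/(-2 + V))
v(K) = K^(5/2) (v(K) = K²*√K = K^(5/2))
(v(r(-4))*j(0))*36 = ((2*(-16 + 3*(-4))/(-2 - 4))^(5/2)*0)*36 = ((2*(-16 - 12)/(-6))^(5/2)*0)*36 = ((2*(-⅙)*(-28))^(5/2)*0)*36 = ((28/3)^(5/2)*0)*36 = ((1568*√21/27)*0)*36 = 0*36 = 0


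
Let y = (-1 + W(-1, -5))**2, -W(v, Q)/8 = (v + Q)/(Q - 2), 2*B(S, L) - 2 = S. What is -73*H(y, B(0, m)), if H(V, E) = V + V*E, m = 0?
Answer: -441650/49 ≈ -9013.3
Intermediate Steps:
B(S, L) = 1 + S/2
W(v, Q) = -8*(Q + v)/(-2 + Q) (W(v, Q) = -8*(v + Q)/(Q - 2) = -8*(Q + v)/(-2 + Q))
y = 3025/49 (y = (-1 + 8*(-1*(-5) - 1*(-1))/(-2 - 5))**2 = (-1 + 8*(5 + 1)/(-7))**2 = (-1 + 8*(-1/7)*6)**2 = (-1 - 48/7)**2 = (-55/7)**2 = 3025/49 ≈ 61.735)
H(V, E) = V + E*V
-73*H(y, B(0, m)) = -220825*(1 + (1 + (1/2)*0))/49 = -220825*(1 + (1 + 0))/49 = -220825*(1 + 1)/49 = -220825*2/49 = -73*6050/49 = -441650/49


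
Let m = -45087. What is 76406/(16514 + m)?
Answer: -76406/28573 ≈ -2.6741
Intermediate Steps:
76406/(16514 + m) = 76406/(16514 - 45087) = 76406/(-28573) = 76406*(-1/28573) = -76406/28573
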